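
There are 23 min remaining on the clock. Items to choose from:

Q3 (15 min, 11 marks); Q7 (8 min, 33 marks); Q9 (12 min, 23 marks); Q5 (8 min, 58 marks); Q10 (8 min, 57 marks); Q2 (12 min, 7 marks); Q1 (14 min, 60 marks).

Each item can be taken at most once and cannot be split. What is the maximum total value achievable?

Check high-value combinations within 23 min:
- Q5+Q1: time 8+14=22, value 58+60=118
- Q10+Q1: time 8+14=22, value 57+60=117
- Q5+Q10: time 8+8=16, value 58+57=115
- Q7+Q1: time 8+14=22, value 33+60=93
Best: 118 marks.

118 marks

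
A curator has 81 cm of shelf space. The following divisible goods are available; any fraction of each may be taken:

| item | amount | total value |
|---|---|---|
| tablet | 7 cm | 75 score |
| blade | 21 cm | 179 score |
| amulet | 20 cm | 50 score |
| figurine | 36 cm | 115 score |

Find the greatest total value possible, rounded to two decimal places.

Take in order of value per unit:
- tablet (75/7 per unit): all 7 → value 75, running total 75.00
- blade (179/21 per unit): all 21 → value 179, running total 254.00
- figurine (115/36 per unit): all 36 → value 115, running total 369.00
- amulet (50/20 per unit): 17 of 20 → value 17×50/20 = 42.5000, running total 411.50
Total 411.50.

411.50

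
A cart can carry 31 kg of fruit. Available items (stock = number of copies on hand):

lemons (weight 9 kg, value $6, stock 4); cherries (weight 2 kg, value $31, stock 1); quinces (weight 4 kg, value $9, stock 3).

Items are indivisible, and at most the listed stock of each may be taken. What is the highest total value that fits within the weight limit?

$64

Best selections within weight 31 and stock limits:
- 1×lemons + 1×cherries + 3×quinces: weight 23, value 64
- 2×lemons + 1×cherries + 2×quinces: weight 28, value 61
- 1×cherries + 3×quinces: weight 14, value 58
Best: $64.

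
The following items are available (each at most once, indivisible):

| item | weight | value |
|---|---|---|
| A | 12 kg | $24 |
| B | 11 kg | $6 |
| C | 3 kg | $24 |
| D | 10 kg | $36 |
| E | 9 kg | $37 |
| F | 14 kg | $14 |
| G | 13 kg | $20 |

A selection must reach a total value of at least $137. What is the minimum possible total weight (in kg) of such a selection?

Subsets with value ≥ 137, sorted by total weight:
- A+C+D+E+G: weight 47, value 141
- A+B+C+D+E+G: weight 58, value 147
- A+B+C+D+E+F: weight 59, value 141
Minimum weight: 47 kg.

47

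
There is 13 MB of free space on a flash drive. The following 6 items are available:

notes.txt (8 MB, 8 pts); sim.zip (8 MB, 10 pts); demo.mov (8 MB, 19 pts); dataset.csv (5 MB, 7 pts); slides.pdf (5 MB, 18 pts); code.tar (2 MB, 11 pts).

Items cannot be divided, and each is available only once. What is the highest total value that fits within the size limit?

Check high-value combinations within 13 MB:
- demo.mov+slides.pdf: size 8+5=13, value 19+18=37
- dataset.csv+slides.pdf+code.tar: size 5+5+2=12, value 7+18+11=36
- demo.mov+code.tar: size 8+2=10, value 19+11=30
Best: 37 pts.

37 pts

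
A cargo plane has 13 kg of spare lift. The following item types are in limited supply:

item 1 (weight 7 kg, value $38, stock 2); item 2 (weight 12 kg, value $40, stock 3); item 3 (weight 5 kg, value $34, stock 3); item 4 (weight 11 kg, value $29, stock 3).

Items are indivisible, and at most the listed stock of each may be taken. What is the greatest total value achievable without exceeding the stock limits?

Top feasible selections:
- 1×item 1 + 1×item 3: weight 12, value 72
- 2×item 3: weight 10, value 68
- 1×item 2: weight 12, value 40
- 1×item 1: weight 7, value 38
Best: $72.

$72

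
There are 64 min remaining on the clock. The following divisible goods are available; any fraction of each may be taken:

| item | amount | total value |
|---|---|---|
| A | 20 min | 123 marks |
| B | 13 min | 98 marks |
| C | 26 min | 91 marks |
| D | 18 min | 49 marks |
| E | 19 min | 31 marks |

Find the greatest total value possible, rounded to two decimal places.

325.61

Take in order of value per unit:
- B (98/13 per unit): all 13 → value 98, running total 98.00
- A (123/20 per unit): all 20 → value 123, running total 221.00
- C (91/26 per unit): all 26 → value 91, running total 312.00
- D (49/18 per unit): 5 of 18 → value 5×49/18 = 13.6111, running total 325.61
Total 325.61.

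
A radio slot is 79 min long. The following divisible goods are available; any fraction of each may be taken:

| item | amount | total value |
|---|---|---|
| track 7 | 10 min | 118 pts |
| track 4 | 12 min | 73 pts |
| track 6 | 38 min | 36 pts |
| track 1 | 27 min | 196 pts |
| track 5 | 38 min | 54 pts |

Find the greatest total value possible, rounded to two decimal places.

Take in order of value per unit:
- track 7 (118/10 per unit): all 10 → value 118, running total 118.00
- track 1 (196/27 per unit): all 27 → value 196, running total 314.00
- track 4 (73/12 per unit): all 12 → value 73, running total 387.00
- track 5 (54/38 per unit): 30 of 38 → value 30×54/38 = 42.6316, running total 429.63
Total 429.63.

429.63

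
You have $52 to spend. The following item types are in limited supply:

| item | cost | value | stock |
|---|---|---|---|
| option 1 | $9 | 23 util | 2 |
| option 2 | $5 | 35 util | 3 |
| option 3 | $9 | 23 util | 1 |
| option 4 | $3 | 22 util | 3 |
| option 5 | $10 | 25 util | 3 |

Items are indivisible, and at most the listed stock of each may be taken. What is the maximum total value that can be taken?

242 util

Top feasible selections:
- 1×option 1 + 3×option 2 + 1×option 3 + 3×option 4 + 1×option 5: cost 52, value 242
- 2×option 1 + 3×option 2 + 3×option 4 + 1×option 5: cost 52, value 242
Best: 242 util.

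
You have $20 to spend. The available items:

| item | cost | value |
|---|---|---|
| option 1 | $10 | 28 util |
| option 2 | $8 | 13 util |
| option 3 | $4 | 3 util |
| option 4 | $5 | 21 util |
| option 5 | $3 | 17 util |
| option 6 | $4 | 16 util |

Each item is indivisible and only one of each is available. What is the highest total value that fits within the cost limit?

67 util

Check high-value combinations within $20:
- option 2+option 4+option 5+option 6: cost 8+5+3+4=20, value 13+21+17+16=67
- option 1+option 4+option 5: cost 10+5+3=18, value 28+21+17=66
- option 1+option 4+option 6: cost 10+5+4=19, value 28+21+16=65
- option 1+option 5+option 6: cost 10+3+4=17, value 28+17+16=61
- option 3+option 4+option 5+option 6: cost 4+5+3+4=16, value 3+21+17+16=57
Best: 67 util.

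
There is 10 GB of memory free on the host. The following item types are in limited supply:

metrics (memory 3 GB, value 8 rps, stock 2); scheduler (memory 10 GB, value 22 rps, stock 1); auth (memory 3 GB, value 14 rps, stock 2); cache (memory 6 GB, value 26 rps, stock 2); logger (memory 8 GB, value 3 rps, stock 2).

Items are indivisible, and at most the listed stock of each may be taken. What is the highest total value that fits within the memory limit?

Top feasible selections:
- 1×auth + 1×cache: memory 9, value 40
- 1×metrics + 2×auth: memory 9, value 36
Best: 40 rps.

40 rps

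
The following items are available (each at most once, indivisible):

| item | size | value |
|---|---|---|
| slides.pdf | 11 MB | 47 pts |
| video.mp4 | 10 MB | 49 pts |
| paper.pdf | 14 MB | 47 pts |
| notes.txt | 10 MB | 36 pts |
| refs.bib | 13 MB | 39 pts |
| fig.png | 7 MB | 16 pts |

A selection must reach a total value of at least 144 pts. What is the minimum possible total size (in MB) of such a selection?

38

Subsets with value ≥ 144, sorted by total size:
- slides.pdf+video.mp4+notes.txt+fig.png: size 38, value 148
- slides.pdf+video.mp4+refs.bib+fig.png: size 41, value 151
- video.mp4+paper.pdf+notes.txt+fig.png: size 41, value 148
Minimum size: 38 MB.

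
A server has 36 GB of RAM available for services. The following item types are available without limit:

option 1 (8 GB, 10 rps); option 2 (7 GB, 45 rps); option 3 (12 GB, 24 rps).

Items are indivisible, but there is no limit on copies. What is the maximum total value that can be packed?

225 rps

Best value-per-unit is option 2 at 45/7, and filling with it alone uses memory 5×7=35. No mix of the others beats 5×45 = 225.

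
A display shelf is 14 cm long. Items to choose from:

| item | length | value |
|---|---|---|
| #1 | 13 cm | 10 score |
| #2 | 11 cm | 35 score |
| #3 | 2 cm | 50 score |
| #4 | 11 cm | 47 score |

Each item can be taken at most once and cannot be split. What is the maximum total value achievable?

97 score

This is a 0/1 knapsack; check combinations near the capacity.
- #3+#4: length 2+11=13, value 50+47=97
- #2+#3: length 11+2=13, value 35+50=85
- #3: length 2, value 50
- #4: length 11, value 47
- #2: length 11, value 35
Best: 97 score.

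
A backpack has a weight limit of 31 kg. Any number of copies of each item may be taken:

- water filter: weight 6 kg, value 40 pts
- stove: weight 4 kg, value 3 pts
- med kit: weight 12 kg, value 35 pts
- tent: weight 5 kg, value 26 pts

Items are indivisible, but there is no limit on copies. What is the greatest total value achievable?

Best value-per-unit is water filter at 40/6, and filling with it alone uses weight 5×6=30. No mix of the others beats 5×40 = 200.

200 pts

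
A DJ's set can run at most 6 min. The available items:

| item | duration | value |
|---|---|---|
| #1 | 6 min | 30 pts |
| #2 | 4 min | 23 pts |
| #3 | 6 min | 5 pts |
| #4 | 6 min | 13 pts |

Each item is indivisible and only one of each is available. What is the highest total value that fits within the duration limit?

Check high-value combinations within 6 min:
- #1: duration 6, value 30
- #2: duration 4, value 23
- #4: duration 6, value 13
Best: 30 pts.

30 pts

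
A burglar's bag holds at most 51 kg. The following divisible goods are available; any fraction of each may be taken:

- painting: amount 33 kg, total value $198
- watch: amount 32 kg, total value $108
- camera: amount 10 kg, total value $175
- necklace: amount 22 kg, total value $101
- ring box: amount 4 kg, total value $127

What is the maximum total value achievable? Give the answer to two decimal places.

Take in order of value per unit:
- ring box (127/4 per unit): all 4 → value 127, running total 127.00
- camera (175/10 per unit): all 10 → value 175, running total 302.00
- painting (198/33 per unit): all 33 → value 198, running total 500.00
- necklace (101/22 per unit): 4 of 22 → value 4×101/22 = 18.3636, running total 518.36
Total 518.36.

518.36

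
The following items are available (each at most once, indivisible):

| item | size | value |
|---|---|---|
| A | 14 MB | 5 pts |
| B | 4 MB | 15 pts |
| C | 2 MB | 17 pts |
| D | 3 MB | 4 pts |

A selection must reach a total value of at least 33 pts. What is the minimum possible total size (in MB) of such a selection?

9

Subsets with value ≥ 33, sorted by total size:
- B+C+D: size 9, value 36
- A+B+C: size 20, value 37
- A+B+C+D: size 23, value 41
Minimum size: 9 MB.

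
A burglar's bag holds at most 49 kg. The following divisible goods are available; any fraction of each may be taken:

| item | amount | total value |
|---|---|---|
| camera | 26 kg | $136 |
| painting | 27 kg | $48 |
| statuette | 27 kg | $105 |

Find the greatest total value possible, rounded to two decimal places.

225.44

Take in order of value per unit:
- camera (136/26 per unit): all 26 → value 136, running total 136.00
- statuette (105/27 per unit): 23 of 27 → value 23×105/27 = 89.4444, running total 225.44
Total 225.44.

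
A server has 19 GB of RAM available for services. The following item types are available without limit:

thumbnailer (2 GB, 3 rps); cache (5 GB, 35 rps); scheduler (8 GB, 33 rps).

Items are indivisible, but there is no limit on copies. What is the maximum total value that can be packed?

111 rps

Best value-per-unit is cache at 35/5; filling with it alone gives 3×35 = 105.
Optimal mix: 2×thumbnailer + 3×cache → memory 19, value 111.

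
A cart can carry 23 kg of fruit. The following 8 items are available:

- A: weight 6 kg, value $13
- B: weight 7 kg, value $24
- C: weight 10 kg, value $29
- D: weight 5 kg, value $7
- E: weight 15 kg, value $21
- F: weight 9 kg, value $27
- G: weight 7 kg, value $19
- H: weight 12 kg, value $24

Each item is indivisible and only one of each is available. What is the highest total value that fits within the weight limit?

$70

Check high-value combinations within 23 kg:
- B+F+G: weight 7+9+7=23, value 24+27+19=70
- A+B+C: weight 6+7+10=23, value 13+24+29=66
- A+B+F: weight 6+7+9=22, value 13+24+27=64
Best: $70.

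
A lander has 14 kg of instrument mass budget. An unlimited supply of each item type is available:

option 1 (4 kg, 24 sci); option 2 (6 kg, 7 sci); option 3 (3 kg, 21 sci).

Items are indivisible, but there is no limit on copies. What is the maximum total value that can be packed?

Best value-per-unit is option 3 at 21/3; filling with it alone gives 4×21 = 84.
Optimal mix: 2×option 1 + 2×option 3 → mass 14, value 90.

90 sci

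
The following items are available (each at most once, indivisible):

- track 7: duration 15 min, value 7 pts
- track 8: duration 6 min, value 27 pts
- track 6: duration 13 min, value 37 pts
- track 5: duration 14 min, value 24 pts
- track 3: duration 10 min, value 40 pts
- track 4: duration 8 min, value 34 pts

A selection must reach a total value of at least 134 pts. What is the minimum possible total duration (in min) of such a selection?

37

Subsets with value ≥ 134, sorted by total duration:
- track 8+track 6+track 3+track 4: duration 37, value 138
- track 6+track 5+track 3+track 4: duration 45, value 135
- track 8+track 6+track 5+track 3+track 4: duration 51, value 162
- track 7+track 8+track 6+track 3+track 4: duration 52, value 145
Minimum duration: 37 min.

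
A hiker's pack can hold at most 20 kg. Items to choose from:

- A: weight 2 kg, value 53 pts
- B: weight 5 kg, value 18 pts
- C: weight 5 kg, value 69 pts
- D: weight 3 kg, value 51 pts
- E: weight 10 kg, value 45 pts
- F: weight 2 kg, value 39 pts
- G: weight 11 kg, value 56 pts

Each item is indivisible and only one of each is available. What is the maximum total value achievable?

This is a 0/1 knapsack; check combinations near the capacity.
- A+B+C+D+F: weight 2+5+5+3+2=17, value 53+18+69+51+39=230
- A+C+D+E: weight 2+5+3+10=20, value 53+69+51+45=218
- A+C+F+G: weight 2+5+2+11=20, value 53+69+39+56=217
- A+C+D+F: weight 2+5+3+2=12, value 53+69+51+39=212
Best: 230 pts.

230 pts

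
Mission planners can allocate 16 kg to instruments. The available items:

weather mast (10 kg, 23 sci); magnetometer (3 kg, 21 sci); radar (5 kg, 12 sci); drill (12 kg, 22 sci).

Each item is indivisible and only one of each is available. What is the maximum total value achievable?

Check high-value combinations within 16 kg:
- weather mast+magnetometer: mass 10+3=13, value 23+21=44
- magnetometer+drill: mass 3+12=15, value 21+22=43
- weather mast+radar: mass 10+5=15, value 23+12=35
- magnetometer+radar: mass 3+5=8, value 21+12=33
Best: 44 sci.

44 sci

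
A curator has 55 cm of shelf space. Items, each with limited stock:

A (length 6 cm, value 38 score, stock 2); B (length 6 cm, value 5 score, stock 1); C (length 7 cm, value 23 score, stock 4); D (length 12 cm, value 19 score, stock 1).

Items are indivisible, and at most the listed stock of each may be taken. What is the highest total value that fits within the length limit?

187 score

Top feasible selections:
- 2×A + 4×C + 1×D: length 52, value 187
- 2×A + 1×B + 4×C: length 46, value 173
Best: 187 score.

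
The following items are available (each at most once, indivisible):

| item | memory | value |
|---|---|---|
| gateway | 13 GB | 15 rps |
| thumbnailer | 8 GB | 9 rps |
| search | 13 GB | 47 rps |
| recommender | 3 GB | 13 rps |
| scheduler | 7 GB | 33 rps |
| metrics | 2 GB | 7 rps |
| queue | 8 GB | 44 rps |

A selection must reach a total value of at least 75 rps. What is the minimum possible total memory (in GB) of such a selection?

15

Subsets with value ≥ 75, sorted by total memory:
- scheduler+queue: memory 15, value 77
- scheduler+metrics+queue: memory 17, value 84
- recommender+scheduler+queue: memory 18, value 90
- recommender+scheduler+metrics+queue: memory 20, value 97
Minimum memory: 15 GB.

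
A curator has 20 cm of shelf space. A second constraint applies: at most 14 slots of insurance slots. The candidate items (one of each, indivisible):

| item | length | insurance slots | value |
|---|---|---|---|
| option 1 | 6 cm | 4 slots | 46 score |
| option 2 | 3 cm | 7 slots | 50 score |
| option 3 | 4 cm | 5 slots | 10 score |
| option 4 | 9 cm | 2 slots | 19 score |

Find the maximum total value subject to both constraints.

115 score

Feasible sets respecting both limits:
- option 1+option 2+option 4: length 18, insurance slots 13, value 115
- option 1+option 2: length 9, insurance slots 11, value 96
- option 2+option 3+option 4: length 16, insurance slots 14, value 79
- option 1+option 3+option 4: length 19, insurance slots 11, value 75
Best: 115 score.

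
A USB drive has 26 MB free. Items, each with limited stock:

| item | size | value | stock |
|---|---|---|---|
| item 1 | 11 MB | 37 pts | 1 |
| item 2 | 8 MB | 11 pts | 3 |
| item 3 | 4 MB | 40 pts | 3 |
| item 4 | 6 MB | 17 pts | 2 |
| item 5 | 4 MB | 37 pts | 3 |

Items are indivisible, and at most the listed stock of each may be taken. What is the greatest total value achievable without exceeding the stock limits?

Best selections within size 26 and stock limits:
- 3×item 3 + 3×item 5: size 24, value 231
- 3×item 3 + 1×item 4 + 2×item 5: size 26, value 211
Best: 231 pts.

231 pts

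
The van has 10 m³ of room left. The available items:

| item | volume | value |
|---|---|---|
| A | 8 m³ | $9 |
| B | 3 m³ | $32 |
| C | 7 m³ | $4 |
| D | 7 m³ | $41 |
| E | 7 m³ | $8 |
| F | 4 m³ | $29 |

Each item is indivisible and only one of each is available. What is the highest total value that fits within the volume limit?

$73

Check high-value combinations within 10 m³:
- B+D: volume 3+7=10, value 32+41=73
- B+F: volume 3+4=7, value 32+29=61
- D: volume 7, value 41
- B+E: volume 3+7=10, value 32+8=40
Best: $73.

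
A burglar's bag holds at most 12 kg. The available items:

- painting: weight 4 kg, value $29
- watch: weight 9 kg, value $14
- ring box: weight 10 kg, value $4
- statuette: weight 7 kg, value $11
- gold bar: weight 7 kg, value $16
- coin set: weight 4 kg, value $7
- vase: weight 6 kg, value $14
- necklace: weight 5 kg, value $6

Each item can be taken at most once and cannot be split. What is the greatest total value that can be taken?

$45

Check high-value combinations within 12 kg:
- painting+gold bar: weight 4+7=11, value 29+16=45
- painting+vase: weight 4+6=10, value 29+14=43
- painting+statuette: weight 4+7=11, value 29+11=40
Best: $45.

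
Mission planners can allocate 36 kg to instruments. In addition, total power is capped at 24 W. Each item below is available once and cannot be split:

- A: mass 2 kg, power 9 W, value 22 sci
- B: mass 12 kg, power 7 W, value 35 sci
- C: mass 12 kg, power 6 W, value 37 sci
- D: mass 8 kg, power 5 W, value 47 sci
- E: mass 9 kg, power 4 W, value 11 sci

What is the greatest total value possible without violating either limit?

119 sci

Feasible sets respecting both limits:
- B+C+D: mass 32, power 18, value 119
- A+C+D+E: mass 31, power 24, value 117
- A+C+D: mass 22, power 20, value 106
Best: 119 sci.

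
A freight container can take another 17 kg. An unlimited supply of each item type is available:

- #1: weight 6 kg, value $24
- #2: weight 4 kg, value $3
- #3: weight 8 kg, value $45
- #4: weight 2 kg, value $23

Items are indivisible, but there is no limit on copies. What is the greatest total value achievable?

$184

Best value-per-unit is #4 at 23/2, and filling with it alone uses weight 8×2=16. No mix of the others beats 8×23 = 184.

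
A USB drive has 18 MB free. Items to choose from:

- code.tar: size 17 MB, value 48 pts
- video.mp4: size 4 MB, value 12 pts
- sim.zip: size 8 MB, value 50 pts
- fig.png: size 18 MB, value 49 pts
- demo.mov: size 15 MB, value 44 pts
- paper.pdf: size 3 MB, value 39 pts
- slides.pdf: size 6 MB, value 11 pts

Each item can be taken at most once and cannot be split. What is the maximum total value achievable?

101 pts

Check high-value combinations within 18 MB:
- video.mp4+sim.zip+paper.pdf: size 4+8+3=15, value 12+50+39=101
- sim.zip+paper.pdf+slides.pdf: size 8+3+6=17, value 50+39+11=100
- sim.zip+paper.pdf: size 8+3=11, value 50+39=89
- demo.mov+paper.pdf: size 15+3=18, value 44+39=83
- video.mp4+sim.zip+slides.pdf: size 4+8+6=18, value 12+50+11=73
Best: 101 pts.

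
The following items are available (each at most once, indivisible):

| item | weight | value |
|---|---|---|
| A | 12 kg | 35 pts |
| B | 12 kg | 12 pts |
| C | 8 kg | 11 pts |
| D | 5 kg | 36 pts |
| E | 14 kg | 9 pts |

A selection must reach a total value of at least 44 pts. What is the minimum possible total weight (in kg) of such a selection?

13

Subsets with value ≥ 44, sorted by total weight:
- C+D: weight 13, value 47
- A+D: weight 17, value 71
- B+D: weight 17, value 48
Minimum weight: 13 kg.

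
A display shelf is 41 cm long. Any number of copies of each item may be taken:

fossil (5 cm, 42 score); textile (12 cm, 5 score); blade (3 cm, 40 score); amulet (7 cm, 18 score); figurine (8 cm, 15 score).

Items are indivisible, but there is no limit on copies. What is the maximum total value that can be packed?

Best value-per-unit is blade at 40/3; filling with it alone gives 13×40 = 520.
Optimal mix: 1×fossil + 12×blade → length 41, value 522.

522 score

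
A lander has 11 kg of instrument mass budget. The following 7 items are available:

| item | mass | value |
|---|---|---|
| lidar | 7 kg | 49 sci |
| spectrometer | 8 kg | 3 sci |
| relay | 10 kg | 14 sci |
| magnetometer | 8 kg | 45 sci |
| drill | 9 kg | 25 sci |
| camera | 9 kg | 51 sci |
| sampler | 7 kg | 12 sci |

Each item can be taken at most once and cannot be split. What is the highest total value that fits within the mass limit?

This is a 0/1 knapsack; check combinations near the capacity.
- camera: mass 9, value 51
- lidar: mass 7, value 49
- magnetometer: mass 8, value 45
Best: 51 sci.

51 sci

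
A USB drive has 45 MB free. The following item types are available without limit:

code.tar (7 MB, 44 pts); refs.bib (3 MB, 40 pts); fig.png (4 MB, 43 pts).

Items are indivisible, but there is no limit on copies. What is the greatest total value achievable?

Best value-per-unit is refs.bib at 40/3, and filling with it alone uses size 15×3=45. No mix of the others beats 15×40 = 600.

600 pts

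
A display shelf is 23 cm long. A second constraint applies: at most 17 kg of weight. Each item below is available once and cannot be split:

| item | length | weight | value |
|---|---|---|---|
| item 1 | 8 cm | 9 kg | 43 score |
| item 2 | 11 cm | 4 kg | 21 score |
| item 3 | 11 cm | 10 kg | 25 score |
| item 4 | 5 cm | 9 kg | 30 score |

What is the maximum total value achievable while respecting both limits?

Feasible sets respecting both limits:
- item 1+item 2: length 19, weight 13, value 64
- item 2+item 4: length 16, weight 13, value 51
- item 2+item 3: length 22, weight 14, value 46
- item 1: length 8, weight 9, value 43
Best: 64 score.

64 score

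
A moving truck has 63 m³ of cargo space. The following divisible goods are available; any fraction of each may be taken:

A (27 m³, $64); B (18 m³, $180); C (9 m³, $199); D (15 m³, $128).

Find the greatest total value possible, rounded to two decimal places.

556.78

Take in order of value per unit:
- C (199/9 per unit): all 9 → value 199, running total 199.00
- B (180/18 per unit): all 18 → value 180, running total 379.00
- D (128/15 per unit): all 15 → value 128, running total 507.00
- A (64/27 per unit): 21 of 27 → value 21×64/27 = 49.7778, running total 556.78
Total 556.78.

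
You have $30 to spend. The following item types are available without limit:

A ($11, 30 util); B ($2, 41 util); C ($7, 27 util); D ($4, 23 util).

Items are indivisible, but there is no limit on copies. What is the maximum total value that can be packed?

Best value-per-unit is B at 41/2, and filling with it alone uses cost 15×2=30. No mix of the others beats 15×41 = 615.

615 util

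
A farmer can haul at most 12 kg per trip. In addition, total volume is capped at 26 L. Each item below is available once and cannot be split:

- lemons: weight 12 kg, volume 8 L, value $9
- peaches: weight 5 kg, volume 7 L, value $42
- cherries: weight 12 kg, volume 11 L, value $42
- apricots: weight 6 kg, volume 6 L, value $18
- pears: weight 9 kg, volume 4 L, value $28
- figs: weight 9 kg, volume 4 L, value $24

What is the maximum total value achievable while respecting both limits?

$60

Feasible sets respecting both limits:
- peaches+apricots: weight 11, volume 13, value 60
- peaches: weight 5, volume 7, value 42
- cherries: weight 12, volume 11, value 42
Best: $60.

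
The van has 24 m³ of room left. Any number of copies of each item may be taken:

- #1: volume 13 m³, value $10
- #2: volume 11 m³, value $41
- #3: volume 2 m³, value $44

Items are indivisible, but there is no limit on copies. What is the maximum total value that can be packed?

$528

Best value-per-unit is #3 at 44/2, and filling with it alone uses volume 12×2=24. No mix of the others beats 12×44 = 528.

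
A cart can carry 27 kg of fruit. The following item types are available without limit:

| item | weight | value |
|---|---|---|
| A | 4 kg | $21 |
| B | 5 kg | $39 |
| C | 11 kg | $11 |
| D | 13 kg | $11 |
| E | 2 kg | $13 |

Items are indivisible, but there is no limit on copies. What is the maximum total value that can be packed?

Best value-per-unit is B at 39/5; filling with it alone gives 5×39 = 195.
Optimal mix: 5×B + 1×E → weight 27, value 208.

$208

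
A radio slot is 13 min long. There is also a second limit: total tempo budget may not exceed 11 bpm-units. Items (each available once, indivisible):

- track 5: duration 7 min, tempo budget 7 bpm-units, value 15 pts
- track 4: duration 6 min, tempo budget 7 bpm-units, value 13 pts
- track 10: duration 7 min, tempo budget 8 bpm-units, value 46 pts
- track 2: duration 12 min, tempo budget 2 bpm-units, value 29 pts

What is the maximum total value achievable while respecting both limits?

46 pts

Feasible sets respecting both limits:
- track 10: duration 7, tempo budget 8, value 46
- track 2: duration 12, tempo budget 2, value 29
- track 5: duration 7, tempo budget 7, value 15
Best: 46 pts.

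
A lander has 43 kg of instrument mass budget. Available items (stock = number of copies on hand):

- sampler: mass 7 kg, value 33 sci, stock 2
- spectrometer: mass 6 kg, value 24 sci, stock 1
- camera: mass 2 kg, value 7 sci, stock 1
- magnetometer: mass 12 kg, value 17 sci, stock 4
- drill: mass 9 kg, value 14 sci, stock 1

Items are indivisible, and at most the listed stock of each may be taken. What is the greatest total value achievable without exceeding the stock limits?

Best selections within mass 43 and stock limits:
- 2×sampler + 1×spectrometer + 1×camera + 1×magnetometer + 1×drill: mass 43, value 128
- 2×sampler + 1×spectrometer + 1×magnetometer + 1×drill: mass 41, value 121
Best: 128 sci.

128 sci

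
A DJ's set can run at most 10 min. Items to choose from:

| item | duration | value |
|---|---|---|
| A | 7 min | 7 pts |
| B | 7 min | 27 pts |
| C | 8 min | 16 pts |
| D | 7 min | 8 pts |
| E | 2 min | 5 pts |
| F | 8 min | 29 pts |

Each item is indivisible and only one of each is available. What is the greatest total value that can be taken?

34 pts

Check high-value combinations within 10 min:
- E+F: duration 2+8=10, value 5+29=34
- B+E: duration 7+2=9, value 27+5=32
- F: duration 8, value 29
- B: duration 7, value 27
Best: 34 pts.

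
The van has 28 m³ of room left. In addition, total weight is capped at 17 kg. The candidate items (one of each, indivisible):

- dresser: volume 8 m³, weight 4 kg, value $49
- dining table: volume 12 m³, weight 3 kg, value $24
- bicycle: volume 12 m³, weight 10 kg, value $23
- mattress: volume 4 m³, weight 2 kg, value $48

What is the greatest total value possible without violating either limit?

Feasible sets respecting both limits:
- dresser+dining table+mattress: volume 24, weight 9, value 121
- dresser+bicycle+mattress: volume 24, weight 16, value 120
- dresser+mattress: volume 12, weight 6, value 97
Best: $121.

$121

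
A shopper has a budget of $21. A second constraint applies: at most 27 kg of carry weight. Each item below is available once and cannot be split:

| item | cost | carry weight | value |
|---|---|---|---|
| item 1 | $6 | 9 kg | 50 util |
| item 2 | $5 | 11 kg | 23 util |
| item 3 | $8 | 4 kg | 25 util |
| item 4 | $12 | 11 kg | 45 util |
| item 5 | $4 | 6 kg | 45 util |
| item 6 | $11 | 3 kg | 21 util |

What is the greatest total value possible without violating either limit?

120 util

Feasible sets respecting both limits:
- item 1+item 3+item 5: cost 18, carry weight 19, value 120
- item 1+item 2+item 5: cost 15, carry weight 26, value 118
- item 1+item 5+item 6: cost 21, carry weight 18, value 116
Best: 120 util.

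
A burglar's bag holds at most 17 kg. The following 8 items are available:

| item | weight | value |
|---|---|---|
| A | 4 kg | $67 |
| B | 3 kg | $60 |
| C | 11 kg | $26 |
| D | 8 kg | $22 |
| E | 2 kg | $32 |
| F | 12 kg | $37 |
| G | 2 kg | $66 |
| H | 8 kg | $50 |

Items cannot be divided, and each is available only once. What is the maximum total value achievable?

$243

Check high-value combinations within 17 kg:
- A+B+G+H: weight 4+3+2+8=17, value 67+60+66+50=243
- A+B+E+G: weight 4+3+2+2=11, value 67+60+32+66=225
- A+E+G+H: weight 4+2+2+8=16, value 67+32+66+50=215
- A+B+D+G: weight 4+3+8+2=17, value 67+60+22+66=215
- A+B+E+H: weight 4+3+2+8=17, value 67+60+32+50=209
Best: $243.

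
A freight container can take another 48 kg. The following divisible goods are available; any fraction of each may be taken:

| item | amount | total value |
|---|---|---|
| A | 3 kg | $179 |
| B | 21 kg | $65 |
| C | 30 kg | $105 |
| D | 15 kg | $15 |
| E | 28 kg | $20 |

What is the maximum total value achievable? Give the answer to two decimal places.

Take in order of value per unit:
- A (179/3 per unit): all 3 → value 179, running total 179.00
- C (105/30 per unit): all 30 → value 105, running total 284.00
- B (65/21 per unit): 15 of 21 → value 15×65/21 = 46.4286, running total 330.43
Total 330.43.

330.43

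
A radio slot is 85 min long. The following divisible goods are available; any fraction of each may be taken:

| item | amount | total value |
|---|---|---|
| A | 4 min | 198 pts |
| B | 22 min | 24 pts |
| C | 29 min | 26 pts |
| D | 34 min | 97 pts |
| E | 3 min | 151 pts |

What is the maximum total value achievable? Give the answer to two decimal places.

Take in order of value per unit:
- E (151/3 per unit): all 3 → value 151, running total 151.00
- A (198/4 per unit): all 4 → value 198, running total 349.00
- D (97/34 per unit): all 34 → value 97, running total 446.00
- B (24/22 per unit): all 22 → value 24, running total 470.00
- C (26/29 per unit): 22 of 29 → value 22×26/29 = 19.7241, running total 489.72
Total 489.72.

489.72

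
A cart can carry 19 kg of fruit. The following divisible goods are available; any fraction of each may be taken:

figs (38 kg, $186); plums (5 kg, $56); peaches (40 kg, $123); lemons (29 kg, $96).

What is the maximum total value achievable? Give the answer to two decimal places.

124.53

Take in order of value per unit:
- plums (56/5 per unit): all 5 → value 56, running total 56.00
- figs (186/38 per unit): 14 of 38 → value 14×186/38 = 68.5263, running total 124.53
Total 124.53.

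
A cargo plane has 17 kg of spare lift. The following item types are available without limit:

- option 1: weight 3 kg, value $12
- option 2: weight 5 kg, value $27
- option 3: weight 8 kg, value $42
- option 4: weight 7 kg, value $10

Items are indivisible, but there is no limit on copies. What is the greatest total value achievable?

Best value-per-unit is option 2 at 27/5; filling with it alone gives 3×27 = 81.
Optimal mix: 2×option 3 → weight 16, value 84.

$84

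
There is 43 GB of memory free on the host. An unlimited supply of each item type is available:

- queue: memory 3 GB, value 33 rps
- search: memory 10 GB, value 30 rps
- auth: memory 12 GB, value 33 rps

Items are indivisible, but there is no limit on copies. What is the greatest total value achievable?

Best value-per-unit is queue at 33/3, and filling with it alone uses memory 14×3=42. No mix of the others beats 14×33 = 462.

462 rps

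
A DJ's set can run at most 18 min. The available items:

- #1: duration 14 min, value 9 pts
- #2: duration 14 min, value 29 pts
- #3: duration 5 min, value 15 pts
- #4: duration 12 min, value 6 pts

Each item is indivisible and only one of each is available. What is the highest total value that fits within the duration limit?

29 pts

Check high-value combinations within 18 min:
- #2: duration 14, value 29
- #3+#4: duration 5+12=17, value 15+6=21
- #3: duration 5, value 15
- #1: duration 14, value 9
Best: 29 pts.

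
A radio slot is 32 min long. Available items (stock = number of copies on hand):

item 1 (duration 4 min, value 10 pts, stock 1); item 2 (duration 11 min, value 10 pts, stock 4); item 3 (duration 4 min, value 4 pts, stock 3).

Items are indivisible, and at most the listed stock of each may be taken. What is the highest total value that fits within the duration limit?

Top feasible selections:
- 1×item 1 + 2×item 2 + 1×item 3: duration 30, value 34
- 1×item 1 + 1×item 2 + 3×item 3: duration 27, value 32
- 1×item 1 + 2×item 2: duration 26, value 30
Best: 34 pts.

34 pts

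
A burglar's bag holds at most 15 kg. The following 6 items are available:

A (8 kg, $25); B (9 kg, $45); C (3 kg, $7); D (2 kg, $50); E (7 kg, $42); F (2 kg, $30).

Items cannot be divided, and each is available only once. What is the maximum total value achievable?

$129

Check high-value combinations within 15 kg:
- C+D+E+F: weight 3+2+7+2=14, value 7+50+42+30=129
- B+D+F: weight 9+2+2=13, value 45+50+30=125
- D+E+F: weight 2+7+2=11, value 50+42+30=122
- A+C+D+F: weight 8+3+2+2=15, value 25+7+50+30=112
Best: $129.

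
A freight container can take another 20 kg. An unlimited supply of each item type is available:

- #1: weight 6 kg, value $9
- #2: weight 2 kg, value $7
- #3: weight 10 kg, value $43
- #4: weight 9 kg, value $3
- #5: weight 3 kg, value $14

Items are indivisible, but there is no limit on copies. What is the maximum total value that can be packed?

$91

Best value-per-unit is #5 at 14/3; filling with it alone gives 6×14 = 84.
Optimal mix: 1×#2 + 6×#5 → weight 20, value 91.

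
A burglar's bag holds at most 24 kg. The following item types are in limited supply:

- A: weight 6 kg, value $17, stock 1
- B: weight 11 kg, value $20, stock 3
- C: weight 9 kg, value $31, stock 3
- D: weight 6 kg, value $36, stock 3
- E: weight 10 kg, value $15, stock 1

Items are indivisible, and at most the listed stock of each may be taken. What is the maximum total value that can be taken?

$125

Best selections within weight 24 and stock limits:
- 1×A + 3×D: weight 24, value 125
- 3×D: weight 18, value 108
- 1×C + 2×D: weight 21, value 103
Best: $125.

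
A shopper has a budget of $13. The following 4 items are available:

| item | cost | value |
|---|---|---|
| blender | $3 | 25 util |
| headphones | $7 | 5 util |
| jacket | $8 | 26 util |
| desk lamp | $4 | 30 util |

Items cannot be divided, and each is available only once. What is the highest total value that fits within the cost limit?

Check high-value combinations within $13:
- jacket+desk lamp: cost 8+4=12, value 26+30=56
- blender+desk lamp: cost 3+4=7, value 25+30=55
- blender+jacket: cost 3+8=11, value 25+26=51
- headphones+desk lamp: cost 7+4=11, value 5+30=35
- desk lamp: cost 4, value 30
Best: 56 util.

56 util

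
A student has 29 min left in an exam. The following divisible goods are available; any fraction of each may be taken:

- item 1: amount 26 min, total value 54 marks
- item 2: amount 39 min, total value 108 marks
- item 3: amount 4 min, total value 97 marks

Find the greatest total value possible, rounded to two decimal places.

Take in order of value per unit:
- item 3 (97/4 per unit): all 4 → value 97, running total 97.00
- item 2 (108/39 per unit): 25 of 39 → value 25×108/39 = 69.2308, running total 166.23
Total 166.23.

166.23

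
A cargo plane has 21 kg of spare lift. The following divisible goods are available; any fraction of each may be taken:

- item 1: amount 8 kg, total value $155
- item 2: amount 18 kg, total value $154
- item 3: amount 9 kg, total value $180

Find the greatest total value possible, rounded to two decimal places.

369.22

Take in order of value per unit:
- item 3 (180/9 per unit): all 9 → value 180, running total 180.00
- item 1 (155/8 per unit): all 8 → value 155, running total 335.00
- item 2 (154/18 per unit): 4 of 18 → value 4×154/18 = 34.2222, running total 369.22
Total 369.22.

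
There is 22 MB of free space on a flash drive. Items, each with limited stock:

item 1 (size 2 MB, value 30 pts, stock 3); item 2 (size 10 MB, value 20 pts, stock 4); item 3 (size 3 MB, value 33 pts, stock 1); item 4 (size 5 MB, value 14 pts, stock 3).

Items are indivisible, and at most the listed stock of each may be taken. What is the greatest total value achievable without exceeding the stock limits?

Best selections within size 22 and stock limits:
- 3×item 1 + 1×item 3 + 2×item 4: size 19, value 151
- 3×item 1 + 1×item 2 + 1×item 3: size 19, value 143
- 3×item 1 + 1×item 3 + 1×item 4: size 14, value 137
- 2×item 1 + 1×item 3 + 3×item 4: size 22, value 135
Best: 151 pts.

151 pts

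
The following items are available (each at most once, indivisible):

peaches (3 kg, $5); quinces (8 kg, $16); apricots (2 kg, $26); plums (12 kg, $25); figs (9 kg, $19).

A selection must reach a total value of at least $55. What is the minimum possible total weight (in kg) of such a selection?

Subsets with value ≥ 55, sorted by total weight:
- peaches+apricots+plums: weight 17, value 56
- quinces+apricots+figs: weight 19, value 61
Minimum weight: 17 kg.

17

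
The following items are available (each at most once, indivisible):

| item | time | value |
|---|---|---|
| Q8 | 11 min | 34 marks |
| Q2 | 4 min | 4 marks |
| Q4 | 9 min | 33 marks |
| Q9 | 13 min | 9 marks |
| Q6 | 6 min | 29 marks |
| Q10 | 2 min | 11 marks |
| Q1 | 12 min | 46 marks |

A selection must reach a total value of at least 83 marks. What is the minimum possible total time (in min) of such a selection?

20

Subsets with value ≥ 83, sorted by total time:
- Q6+Q10+Q1: time 20, value 86
- Q4+Q10+Q1: time 23, value 90
Minimum time: 20 min.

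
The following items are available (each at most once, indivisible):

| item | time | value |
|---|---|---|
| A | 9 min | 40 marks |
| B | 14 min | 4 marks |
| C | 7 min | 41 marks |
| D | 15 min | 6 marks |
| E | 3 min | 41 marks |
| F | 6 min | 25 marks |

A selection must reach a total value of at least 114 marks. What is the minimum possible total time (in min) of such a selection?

19

Subsets with value ≥ 114, sorted by total time:
- A+C+E: time 19, value 122
- A+C+E+F: time 25, value 147
- A+B+C+E: time 33, value 126
- A+C+D+E: time 34, value 128
Minimum time: 19 min.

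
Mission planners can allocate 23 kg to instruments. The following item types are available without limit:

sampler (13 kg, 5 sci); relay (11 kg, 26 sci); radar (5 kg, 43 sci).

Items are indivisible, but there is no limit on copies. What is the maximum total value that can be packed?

Best value-per-unit is radar at 43/5, and filling with it alone uses mass 4×5=20. No mix of the others beats 4×43 = 172.

172 sci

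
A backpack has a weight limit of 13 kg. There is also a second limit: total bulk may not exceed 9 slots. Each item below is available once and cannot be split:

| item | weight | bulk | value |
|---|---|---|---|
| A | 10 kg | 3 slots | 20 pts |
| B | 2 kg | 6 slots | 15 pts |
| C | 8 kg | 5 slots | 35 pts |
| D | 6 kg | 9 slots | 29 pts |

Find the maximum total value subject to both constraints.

35 pts

Feasible sets respecting both limits:
- A+B: weight 12, bulk 9, value 35
- C: weight 8, bulk 5, value 35
- D: weight 6, bulk 9, value 29
- A: weight 10, bulk 3, value 20
Best: 35 pts.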